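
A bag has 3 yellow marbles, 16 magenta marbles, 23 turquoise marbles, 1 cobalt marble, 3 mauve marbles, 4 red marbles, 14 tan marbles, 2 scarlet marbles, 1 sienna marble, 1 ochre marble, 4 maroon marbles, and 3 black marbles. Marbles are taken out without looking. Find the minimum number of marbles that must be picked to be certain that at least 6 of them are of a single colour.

38

An adversary could hand out at most 5 marbles per colour (9 colours run out sooner): 3 + 5 + 5 + 1 + 3 + 4 + 5 + 2 + 1 + 1 + 4 + 3 = 37 marbles and still no colour has 6.
One more marble lands in a colour already at 5, so 38 draws are enough and 37 are not.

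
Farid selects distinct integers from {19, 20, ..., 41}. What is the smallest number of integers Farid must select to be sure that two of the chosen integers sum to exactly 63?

14

A set avoiding the sum 63 can contain at most one of each pair {x, 63−x}, plus the 3 elements whose complement lies outside the range.
The integers 19, …, 31 (13 of them) are such a set: any two sum to at least 19+20 = 39 and at most 30+31 = 61 < 63.
Pigeonhole: any 14th integer completes one of the 10 pairs, so 14 choices force a sum of 63.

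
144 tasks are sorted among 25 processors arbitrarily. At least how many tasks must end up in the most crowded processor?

6

By the pigeonhole principle, the 25 processors are the holes and the 144 tasks are the pigeons.
If every processor held at most 5 tasks, the total would be at most 25 × 5 = 125, which is less than 144.
So some processor holds at least ⌈144/25⌉ = 6 tasks.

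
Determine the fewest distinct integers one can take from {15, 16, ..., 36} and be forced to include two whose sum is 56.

15

Group the elements by complementary pair {x, 56−x}: {20,36}, {21,35}, {22,34}, …, giving 8 two-element pairs, the single value 28 (it cannot pair with itself since the integers are distinct), and 5 integers whose partner 56−x falls outside [15,36].
Treating each of those 14 groups as a pigeonhole, one can pick one integer per group — 14 integers — with no two summing to 56.
The 15th integer lands in an occupied pair, forcing a sum of 56.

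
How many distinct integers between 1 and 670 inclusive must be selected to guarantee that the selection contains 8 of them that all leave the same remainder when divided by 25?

Pigeonhole: the 25 residue classes mod 25 are the pigeonholes.
With 175 integers one could put 7 in each residue class and have no class reach 8.
The 176th integer pushes some class to 8, so 25·7 + 1 = 176.

176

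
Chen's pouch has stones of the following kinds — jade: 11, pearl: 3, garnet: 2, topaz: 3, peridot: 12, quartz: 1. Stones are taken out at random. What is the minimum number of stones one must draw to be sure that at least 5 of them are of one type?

18

By pigeonhole, the 6 types are the holes; the stones drawn are the pigeons.
To avoid 5 of any one type, the worst case takes at most 4 of each type, or every stone of a type that has fewer than 4.
That gives 4 + 3 + 2 + 3 + 4 + 1 = 17 stones with no type reaching 5.
The next stone forces some type to 5, so 17 + 1 = 18.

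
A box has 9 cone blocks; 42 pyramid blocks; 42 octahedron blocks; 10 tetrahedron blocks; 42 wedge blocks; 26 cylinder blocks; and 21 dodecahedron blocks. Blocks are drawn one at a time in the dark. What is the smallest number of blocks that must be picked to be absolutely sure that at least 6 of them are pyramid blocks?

In the worst case for collecting pyramid blocks, every non-pyramid block comes out first.
There are 9 + 42 + 10 + 42 + 26 + 21 = 150 non-pyramid blocks altogether.
After those, each further block must be pyramid, so 150 + 6 = 156 draws guarantee 6 pyramid blocks.

156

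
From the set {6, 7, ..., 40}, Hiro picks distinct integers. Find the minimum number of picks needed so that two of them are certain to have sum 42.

21

Group the elements by complementary pair {x, 42−x}: {6,36}, {7,35}, {8,34}, …, giving 15 two-element pairs; the single value 21 (it cannot pair with itself since the integers are distinct); and 4 integers whose partner 42−x falls outside [6,40].
Pigeonhole: treating each of those 20 groups as a pigeonhole, one can pick one integer per group — 20 integers — with no two summing to 42.
The 21st integer lands in an occupied pair, forcing a sum of 42.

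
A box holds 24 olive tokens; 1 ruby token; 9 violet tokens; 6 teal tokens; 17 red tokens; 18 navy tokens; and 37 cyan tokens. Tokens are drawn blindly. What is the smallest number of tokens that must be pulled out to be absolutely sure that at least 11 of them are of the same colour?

By pigeonhole, the 7 colours are the holes; the tokens drawn are the pigeons.
To avoid 11 of any one colour, the worst case takes at most 10 of each colour, or every token of a colour that has fewer than 10.
That gives 10 + 1 + 9 + 6 + 10 + 10 + 10 = 56 tokens with no colour reaching 11.
The next token forces some colour to 11, so 56 + 1 = 57.

57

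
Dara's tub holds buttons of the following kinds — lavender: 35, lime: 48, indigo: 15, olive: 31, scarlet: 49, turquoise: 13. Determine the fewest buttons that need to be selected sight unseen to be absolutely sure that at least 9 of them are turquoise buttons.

In the worst case for collecting turquoise buttons, every non-turquoise button comes out first.
There are 35 + 48 + 15 + 31 + 49 = 178 non-turquoise buttons altogether.
After those, each further button must be turquoise, so 178 + 9 = 187 draws guarantee 9 turquoise buttons.

187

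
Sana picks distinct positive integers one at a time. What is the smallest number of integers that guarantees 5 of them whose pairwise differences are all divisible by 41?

Integers whose pairwise differences are multiples of 41 are exactly those sharing a remainder mod 41. The 41 residue classes mod 41 are the pigeonholes.
With 164 integers one could put 4 in each residue class and have no class reach 5.
The 165th integer pushes some class to 5, so 41·4 + 1 = 165.

165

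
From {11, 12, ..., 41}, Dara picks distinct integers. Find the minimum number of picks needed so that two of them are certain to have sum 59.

A set avoiding the sum 59 can contain at most one of each pair {x, 59−x}, plus the 7 elements whose complement lies outside the range.
The integers 11, …, 29 (19 of them) are such a set: any two sum to at least 11+12 = 23 and at most 28+29 = 57 < 59.
Any 20th integer completes one of the 12 pairs, so 20 choices force a sum of 59.

20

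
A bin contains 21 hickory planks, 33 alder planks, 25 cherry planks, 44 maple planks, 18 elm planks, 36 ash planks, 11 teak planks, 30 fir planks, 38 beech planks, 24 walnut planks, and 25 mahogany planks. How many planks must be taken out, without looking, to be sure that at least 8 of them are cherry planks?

288

In the worst case for collecting cherry planks, every non-cherry plank comes out first.
There are 21 + 33 + 44 + 18 + 36 + 11 + 30 + 38 + 24 + 25 = 280 non-cherry planks altogether.
After those, each further plank must be cherry, so 280 + 8 = 288 draws guarantee 8 cherry planks.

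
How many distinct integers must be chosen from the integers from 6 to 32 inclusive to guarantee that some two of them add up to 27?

20

Group the elements by complementary pair {x, 27−x}: {6,21}, {7,20}, {8,19}, …, giving 8 two-element pairs and 11 integers whose partner 27−x falls outside [6,32].
Pigeonhole: treating each of those 19 groups as a pigeonhole, one can pick one integer per group — 19 integers — with no two summing to 27.
The 20th integer lands in an occupied pair, forcing a sum of 27.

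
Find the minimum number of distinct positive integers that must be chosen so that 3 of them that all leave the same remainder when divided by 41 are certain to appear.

The 41 residue classes mod 41 are the pigeonholes.
With 82 integers one could put 2 in each residue class and have no class reach 3.
The 83rd integer pushes some class to 3, so 41·2 + 1 = 83.

83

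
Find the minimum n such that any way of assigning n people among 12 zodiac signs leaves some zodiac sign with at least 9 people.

97

With 96 people one could put exactly 8 in each of the 12 zodiac signs, and no zodiac sign would reach 9.
By pigeonhole, one more person must land in a zodiac sign that already has 8, giving it 9.
So 12 × 8 + 1 = 97 people are required.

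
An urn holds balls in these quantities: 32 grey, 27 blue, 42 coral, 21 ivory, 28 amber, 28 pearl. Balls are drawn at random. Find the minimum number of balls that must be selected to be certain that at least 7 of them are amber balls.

In the worst case for collecting amber balls, every non-amber ball comes out first.
There are 32 + 27 + 42 + 21 + 28 = 150 non-amber balls altogether.
After those, each further ball must be amber, so 150 + 7 = 157 draws guarantee 7 amber balls.

157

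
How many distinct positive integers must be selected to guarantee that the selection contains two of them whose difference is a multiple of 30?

31

Integers whose pairwise differences are multiples of 30 are exactly those sharing a remainder mod 30. The 30 residue classes mod 30 are the pigeonholes.
With 30 integers one could put 1 in each residue class and have no class reach 2.
The 31st integer pushes some class to 2, so 30·1 + 1 = 31.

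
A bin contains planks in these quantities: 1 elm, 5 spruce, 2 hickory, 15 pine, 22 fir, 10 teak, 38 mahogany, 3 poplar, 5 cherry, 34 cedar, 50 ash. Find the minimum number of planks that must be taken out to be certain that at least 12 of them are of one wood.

By pigeonhole, the 11 woods are the holes; the planks drawn are the pigeons.
To avoid 12 of any one wood, the worst case takes at most 11 of each wood, or every plank of a wood that has fewer than 11.
That gives 1 + 5 + 2 + 11 + 11 + 10 + 11 + 3 + 5 + 11 + 11 = 81 planks with no wood reaching 12.
The next plank forces some wood to 12, so 81 + 1 = 82.

82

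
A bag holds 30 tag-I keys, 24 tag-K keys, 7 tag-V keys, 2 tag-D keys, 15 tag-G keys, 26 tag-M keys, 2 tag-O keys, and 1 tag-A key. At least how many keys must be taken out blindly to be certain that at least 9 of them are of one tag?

An adversary could hand out at most 8 keys per tag (4 tags run out sooner): 8 + 8 + 7 + 2 + 8 + 8 + 2 + 1 = 44 keys and still no tag has 9.
By pigeonhole, one more key lands in a tag already at 8, so 45 draws are enough and 44 are not.

45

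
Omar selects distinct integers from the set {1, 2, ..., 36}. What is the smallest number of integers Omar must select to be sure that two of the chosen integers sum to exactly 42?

22

Group the elements by complementary pair {x, 42−x}: {6,36}, {7,35}, {8,34}, …, giving 15 two-element pairs, the single value 21 (it cannot pair with itself since the integers are distinct), and 5 integers whose partner 42−x falls outside [1,36].
Treating each of those 21 groups as a pigeonhole, one can pick one integer per group — 21 integers — with no two summing to 42.
The 22nd integer lands in an occupied pair, forcing a sum of 42.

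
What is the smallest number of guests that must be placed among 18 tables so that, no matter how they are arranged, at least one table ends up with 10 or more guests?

With 162 guests one could put exactly 9 in each of the 18 tables, and no table would reach 10.
One more guest must land in a table that already has 9, giving it 10.
So 18 × 9 + 1 = 163 guests are required.

163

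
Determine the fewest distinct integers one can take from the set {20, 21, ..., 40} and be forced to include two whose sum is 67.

15

Two chosen integers sum to 67 exactly when both halves of some pair {x, 67−x} with 27 ≤ x ≤ 67−x ≤ 40 are chosen — 7 such pairs.
The remaining 7 elements (those with no distinct partner in range) can never complete a 67-sum, so the worst case takes all of them and one from each pair: 7 + 7 = 14.
Pigeonhole: the 15th integer has to be the second member of some pair, so 14 + 1 = 15.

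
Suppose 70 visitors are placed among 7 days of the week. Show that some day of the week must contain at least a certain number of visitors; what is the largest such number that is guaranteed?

10

By the pigeonhole principle, the 7 days of the week are the holes and the 70 visitors are the pigeons.
If every day of the week held at most 9 visitors, the total would be at most 7 × 9 = 63, which is less than 70.
So some day of the week holds at least ⌈70/7⌉ = 10 visitors.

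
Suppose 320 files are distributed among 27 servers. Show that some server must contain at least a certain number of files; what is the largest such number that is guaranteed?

Pigeonhole: the 27 servers are the holes and the 320 files are the pigeons.
If every server held at most 11 files, the total would be at most 27 × 11 = 297, which is less than 320.
So some server holds at least ⌈320/27⌉ = 12 files.

12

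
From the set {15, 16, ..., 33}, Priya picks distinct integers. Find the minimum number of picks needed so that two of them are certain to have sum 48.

11

Two chosen integers sum to 48 exactly when both halves of some pair {x, 48−x} with 15 ≤ x ≤ 48−x ≤ 33 are chosen — 9 such pairs.
The remaining 1 element (those with no distinct partner in range) can never complete a 48-sum, so the worst case takes all of them and one from each pair: 1 + 9 = 10.
By the pigeonhole principle, the 11th integer has to be the second member of some pair, so 10 + 1 = 11.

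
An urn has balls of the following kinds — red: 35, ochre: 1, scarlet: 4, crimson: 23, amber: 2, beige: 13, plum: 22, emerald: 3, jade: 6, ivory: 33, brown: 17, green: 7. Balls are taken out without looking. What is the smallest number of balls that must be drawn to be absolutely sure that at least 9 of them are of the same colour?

72

An adversary could hand out at most 8 balls per colour (6 colours run out sooner): 8 + 1 + 4 + 8 + 2 + 8 + 8 + 3 + 6 + 8 + 8 + 7 = 71 balls and still no colour has 9.
Pigeonhole: one more ball lands in a colour already at 8, so 72 draws are enough and 71 are not.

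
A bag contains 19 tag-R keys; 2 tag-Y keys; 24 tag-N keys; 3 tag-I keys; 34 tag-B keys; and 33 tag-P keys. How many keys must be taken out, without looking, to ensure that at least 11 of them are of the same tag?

The 6 tags are the holes; the keys drawn are the pigeons.
To avoid 11 of any one tag, the worst case takes at most 10 of each tag, or every key of a tag that has fewer than 10.
That gives 10 + 2 + 10 + 3 + 10 + 10 = 45 keys with no tag reaching 11.
The next key forces some tag to 11, so 45 + 1 = 46.

46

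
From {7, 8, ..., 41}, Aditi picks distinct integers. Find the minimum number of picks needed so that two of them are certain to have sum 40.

Two chosen integers sum to 40 exactly when both halves of some pair {x, 40−x} with 7 ≤ x ≤ 40−x ≤ 33 are chosen — 13 such pairs.
The remaining 9 elements (those with no distinct partner in range) can never complete a 40-sum, so the worst case takes all of them and one from each pair: 9 + 13 = 22.
The 23rd integer has to be the second member of some pair, so 22 + 1 = 23.

23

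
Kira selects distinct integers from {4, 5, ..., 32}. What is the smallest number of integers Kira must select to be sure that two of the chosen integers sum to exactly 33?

Two chosen integers sum to 33 exactly when both halves of some pair {x, 33−x} with 4 ≤ x ≤ 33−x ≤ 29 are chosen — 13 such pairs.
The remaining 3 elements (those with no distinct partner in range) can never complete a 33-sum, so the worst case takes all of them and one from each pair: 3 + 13 = 16.
By the pigeonhole principle, the 17th integer has to be the second member of some pair, so 16 + 1 = 17.

17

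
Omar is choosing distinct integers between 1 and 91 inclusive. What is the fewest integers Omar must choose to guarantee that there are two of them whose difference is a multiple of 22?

23

Integers whose pairwise differences are multiples of 22 are exactly those sharing a remainder mod 22. The 22 residue classes mod 22 are the pigeonholes.
With 22 integers one could put 1 in each residue class and have no class reach 2.
The 23rd integer pushes some class to 2, so 22·1 + 1 = 23.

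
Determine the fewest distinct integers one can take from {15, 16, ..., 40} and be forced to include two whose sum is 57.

15

Two chosen integers sum to 57 exactly when both halves of some pair {x, 57−x} with 17 ≤ x ≤ 57−x ≤ 40 are chosen — 12 such pairs.
The remaining 2 elements (those with no distinct partner in range) can never complete a 57-sum, so the worst case takes all of them and one from each pair: 2 + 12 = 14.
The 15th integer has to be the second member of some pair, so 14 + 1 = 15.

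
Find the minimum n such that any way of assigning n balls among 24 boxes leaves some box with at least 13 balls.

With 288 balls one could put exactly 12 in each of the 24 boxes, and no box would reach 13.
One more ball must land in a box that already has 12, giving it 13.
So 24 × 12 + 1 = 289 balls are required.

289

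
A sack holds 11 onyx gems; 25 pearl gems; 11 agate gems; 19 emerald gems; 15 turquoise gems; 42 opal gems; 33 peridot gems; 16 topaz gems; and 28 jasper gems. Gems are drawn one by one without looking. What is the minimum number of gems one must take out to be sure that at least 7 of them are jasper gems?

In the worst case for collecting jasper gems, every non-jasper gem comes out first.
There are 11 + 25 + 11 + 19 + 15 + 42 + 33 + 16 = 172 non-jasper gems altogether.
After those, each further gem must be jasper, so 172 + 7 = 179 draws guarantee 7 jasper gems.

179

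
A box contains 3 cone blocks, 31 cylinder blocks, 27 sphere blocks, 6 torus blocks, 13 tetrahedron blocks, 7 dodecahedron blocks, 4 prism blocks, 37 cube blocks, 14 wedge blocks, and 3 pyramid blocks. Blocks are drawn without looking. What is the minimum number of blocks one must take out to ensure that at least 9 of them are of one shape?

64

An adversary could hand out at most 8 blocks per shape (5 shapes run out sooner): 3 + 8 + 8 + 6 + 8 + 7 + 4 + 8 + 8 + 3 = 63 blocks and still no shape has 9.
One more block lands in a shape already at 8, so 64 draws are enough and 63 are not.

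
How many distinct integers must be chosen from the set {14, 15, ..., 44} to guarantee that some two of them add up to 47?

Group the elements by complementary pair {x, 47−x}: {14,33}, {15,32}, {16,31}, …, giving 10 two-element pairs and 11 integers whose partner 47−x falls outside [14,44].
Treating each of those 21 groups as a pigeonhole, one can pick one integer per group — 21 integers — with no two summing to 47.
The 22nd integer lands in an occupied pair, forcing a sum of 47.

22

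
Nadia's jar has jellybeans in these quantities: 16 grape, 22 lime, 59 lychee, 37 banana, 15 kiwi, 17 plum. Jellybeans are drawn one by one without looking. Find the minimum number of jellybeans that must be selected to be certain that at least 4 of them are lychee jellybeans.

111

In the worst case for collecting lychee jellybeans, every non-lychee jellybean comes out first.
There are 16 + 22 + 37 + 15 + 17 = 107 non-lychee jellybeans altogether.
After those, each further jellybean must be lychee, so 107 + 4 = 111 draws guarantee 4 lychee jellybeans.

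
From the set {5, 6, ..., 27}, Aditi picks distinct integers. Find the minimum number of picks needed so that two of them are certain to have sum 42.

Two chosen integers sum to 42 exactly when both halves of some pair {x, 42−x} with 15 ≤ x ≤ 42−x ≤ 27 are chosen — 6 such pairs.
The remaining 11 elements (those with no distinct partner in range) can never complete a 42-sum, so the worst case takes all of them and one from each pair: 11 + 6 = 17.
Pigeonhole: the 18th integer has to be the second member of some pair, so 17 + 1 = 18.

18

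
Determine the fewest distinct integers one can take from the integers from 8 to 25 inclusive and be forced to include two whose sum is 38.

13

Group the elements by complementary pair {x, 38−x}: {13,25}, {14,24}, {15,23}, …, giving 6 two-element pairs, the single value 19 (it cannot pair with itself since the integers are distinct), and 5 integers whose partner 38−x falls outside [8,25].
By pigeonhole, treating each of those 12 groups as a pigeonhole, one can pick one integer per group — 12 integers — with no two summing to 38.
The 13th integer lands in an occupied pair, forcing a sum of 38.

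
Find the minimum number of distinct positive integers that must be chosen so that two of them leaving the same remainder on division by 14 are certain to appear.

Pigeonhole: the 14 residue classes mod 14 are the pigeonholes.
With 14 integers one could put 1 in each residue class and have no class reach 2.
The 15th integer pushes some class to 2, so 14·1 + 1 = 15.

15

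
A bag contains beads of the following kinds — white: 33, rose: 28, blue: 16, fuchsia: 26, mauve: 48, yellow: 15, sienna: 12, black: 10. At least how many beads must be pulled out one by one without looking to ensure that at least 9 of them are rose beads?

In the worst case for collecting rose beads, every non-rose bead comes out first.
There are 33 + 16 + 26 + 48 + 15 + 12 + 10 = 160 non-rose beads altogether.
After those, each further bead must be rose, so 160 + 9 = 169 draws guarantee 9 rose beads.

169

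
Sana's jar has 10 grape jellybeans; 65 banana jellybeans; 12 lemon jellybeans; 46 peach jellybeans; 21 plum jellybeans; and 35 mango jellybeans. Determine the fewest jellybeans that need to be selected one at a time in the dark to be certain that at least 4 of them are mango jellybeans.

158

In the worst case for collecting mango jellybeans, every non-mango jellybean comes out first.
There are 10 + 65 + 12 + 46 + 21 = 154 non-mango jellybeans altogether.
After those, each further jellybean must be mango, so 154 + 4 = 158 draws guarantee 4 mango jellybeans.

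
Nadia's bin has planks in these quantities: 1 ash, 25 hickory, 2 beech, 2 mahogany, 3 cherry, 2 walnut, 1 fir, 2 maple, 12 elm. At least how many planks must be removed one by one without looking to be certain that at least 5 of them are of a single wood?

Put each drawn plank into a box by wood. The largest draw with every box below 5 takes min(count, 4) from each wood; woods with fewer than 4 contribute all they have.
Σ min(cᵢ, 4) = 1 + 4 + 2 + 2 + 3 + 2 + 1 + 2 + 4 = 21.
Draw number 21 + 1 = 22 must push one box to 5.

22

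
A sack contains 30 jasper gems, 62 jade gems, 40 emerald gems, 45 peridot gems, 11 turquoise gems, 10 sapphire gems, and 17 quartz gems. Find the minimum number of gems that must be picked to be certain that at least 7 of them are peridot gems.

In the worst case for collecting peridot gems, every non-peridot gem comes out first.
There are 30 + 62 + 40 + 11 + 10 + 17 = 170 non-peridot gems altogether.
After those, each further gem must be peridot, so 170 + 7 = 177 draws guarantee 7 peridot gems.

177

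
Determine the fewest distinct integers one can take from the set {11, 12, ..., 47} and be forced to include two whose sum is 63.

Group the elements by complementary pair {x, 63−x}: {16,47}, {17,46}, {18,45}, …, giving 16 two-element pairs and 5 integers whose partner 63−x falls outside [11,47].
Pigeonhole: treating each of those 21 groups as a pigeonhole, one can pick one integer per group — 21 integers — with no two summing to 63.
The 22nd integer lands in an occupied pair, forcing a sum of 63.

22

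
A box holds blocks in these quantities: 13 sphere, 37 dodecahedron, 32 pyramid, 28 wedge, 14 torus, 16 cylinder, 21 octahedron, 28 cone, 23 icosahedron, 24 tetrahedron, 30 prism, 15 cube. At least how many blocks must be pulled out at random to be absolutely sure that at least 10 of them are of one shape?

By the pigeonhole principle, the 12 shapes are the holes; the blocks drawn are the pigeons.
To avoid 10 of any one shape, the worst case takes at most 9 of each shape.
That gives 9 + 9 + 9 + 9 + 9 + 9 + 9 + 9 + 9 + 9 + 9 + 9 = 108 blocks with no shape reaching 10.
The next block forces some shape to 10, so 108 + 1 = 109.

109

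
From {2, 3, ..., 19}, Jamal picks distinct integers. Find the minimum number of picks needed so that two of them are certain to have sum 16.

13

A set avoiding the sum 16 can contain at most one of each pair {x, 16−x}, plus the 6 elements whose complement lies outside the range or equal to its own complement.
The integers 8, …, 19 (12 of them) are such a set: any two sum to at least 8+9 = 17 > 16.
By pigeonhole, any 13th integer completes one of the 6 pairs, so 13 choices force a sum of 16.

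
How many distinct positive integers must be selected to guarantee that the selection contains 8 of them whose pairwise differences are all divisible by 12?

85

Integers whose pairwise differences are multiples of 12 are exactly those sharing a remainder mod 12. By the pigeonhole principle, the 12 residue classes mod 12 are the pigeonholes.
With 84 integers one could put 7 in each residue class and have no class reach 8.
The 85th integer pushes some class to 8, so 12·7 + 1 = 85.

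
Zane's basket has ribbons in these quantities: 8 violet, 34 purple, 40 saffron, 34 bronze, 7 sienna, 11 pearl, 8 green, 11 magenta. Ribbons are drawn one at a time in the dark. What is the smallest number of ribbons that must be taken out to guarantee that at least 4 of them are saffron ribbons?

In the worst case for collecting saffron ribbons, every non-saffron ribbon comes out first.
There are 8 + 34 + 34 + 7 + 11 + 8 + 11 = 113 non-saffron ribbons altogether.
After those, each further ribbon must be saffron, so 113 + 4 = 117 draws guarantee 4 saffron ribbons.

117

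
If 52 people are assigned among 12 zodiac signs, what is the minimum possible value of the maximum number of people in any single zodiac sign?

5

The 12 zodiac signs are the holes and the 52 people are the pigeons.
If every zodiac sign held at most 4 people, the total would be at most 12 × 4 = 48, which is less than 52.
So some zodiac sign holds at least ⌈52/12⌉ = 5 people.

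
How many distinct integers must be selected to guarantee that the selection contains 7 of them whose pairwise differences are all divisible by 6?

Integers whose pairwise differences are multiples of 6 are exactly those sharing a remainder mod 6. The 6 residue classes mod 6 are the pigeonholes.
With 36 integers one could put 6 in each residue class and have no class reach 7.
The 37th integer pushes some class to 7, so 6·6 + 1 = 37.

37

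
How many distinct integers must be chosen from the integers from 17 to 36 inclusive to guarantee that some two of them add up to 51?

12

Group the elements by complementary pair {x, 51−x}: {17,34}, {18,33}, {19,32}, …, giving 9 two-element pairs and 2 integers whose partner 51−x falls outside [17,36].
Treating each of those 11 groups as a pigeonhole, one can pick one integer per group — 11 integers — with no two summing to 51.
The 12th integer lands in an occupied pair, forcing a sum of 51.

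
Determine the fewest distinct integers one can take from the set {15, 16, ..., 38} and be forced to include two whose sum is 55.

14

Group the elements by complementary pair {x, 55−x}: {17,38}, {18,37}, {19,36}, …, giving 11 two-element pairs and 2 integers whose partner 55−x falls outside [15,38].
Pigeonhole: treating each of those 13 groups as a pigeonhole, one can pick one integer per group — 13 integers — with no two summing to 55.
The 14th integer lands in an occupied pair, forcing a sum of 55.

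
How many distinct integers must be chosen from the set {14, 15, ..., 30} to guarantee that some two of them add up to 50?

Group the elements by complementary pair {x, 50−x}: {20,30}, {21,29}, {22,28}, …, giving 5 two-element pairs, the single value 25 (it cannot pair with itself since the integers are distinct), and 6 integers whose partner 50−x falls outside [14,30].
By pigeonhole, treating each of those 12 groups as a pigeonhole, one can pick one integer per group — 12 integers — with no two summing to 50.
The 13th integer lands in an occupied pair, forcing a sum of 50.

13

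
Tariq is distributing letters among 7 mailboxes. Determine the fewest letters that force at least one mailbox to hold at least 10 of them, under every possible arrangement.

64

With 63 letters one could put exactly 9 in each of the 7 mailboxes, and no mailbox would reach 10.
Pigeonhole: one more letter must land in a mailbox that already has 9, giving it 10.
So 7 × 9 + 1 = 64 letters are required.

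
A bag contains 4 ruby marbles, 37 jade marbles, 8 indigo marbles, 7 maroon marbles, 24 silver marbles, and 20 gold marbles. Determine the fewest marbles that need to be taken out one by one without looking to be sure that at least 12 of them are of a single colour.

53

Pigeonhole: the 6 colours are the holes; the marbles drawn are the pigeons.
To avoid 12 of any one colour, the worst case takes at most 11 of each colour, or every marble of a colour that has fewer than 11.
That gives 4 + 11 + 8 + 7 + 11 + 11 = 52 marbles with no colour reaching 12.
The next marble forces some colour to 12, so 52 + 1 = 53.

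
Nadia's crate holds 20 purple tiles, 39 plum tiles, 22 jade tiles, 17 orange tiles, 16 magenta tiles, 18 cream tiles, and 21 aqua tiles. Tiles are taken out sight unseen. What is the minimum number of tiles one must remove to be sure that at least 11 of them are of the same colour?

Put each drawn tile into a box by colour. The largest draw with every box below 11 takes min(count, 10) from each colour.
Σ min(cᵢ, 10) = 10 + 10 + 10 + 10 + 10 + 10 + 10 = 70.
Draw number 70 + 1 = 71 must push one box to 11.

71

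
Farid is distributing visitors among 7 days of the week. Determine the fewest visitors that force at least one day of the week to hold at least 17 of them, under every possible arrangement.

With 112 visitors one could put exactly 16 in each of the 7 days of the week, and no day of the week would reach 17.
One more visitor must land in a day of the week that already has 16, giving it 17.
So 7 × 16 + 1 = 113 visitors are required.

113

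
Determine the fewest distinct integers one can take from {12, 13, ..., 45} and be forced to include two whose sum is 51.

A set avoiding the sum 51 can contain at most one of each pair {x, 51−x}, plus the 6 elements whose complement lies outside the range.
The integers 26, …, 45 (20 of them) are such a set: any two sum to at least 26+27 = 53 > 51.
Any 21st integer completes one of the 14 pairs, so 21 choices force a sum of 51.

21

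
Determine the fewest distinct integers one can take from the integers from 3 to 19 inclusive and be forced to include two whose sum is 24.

11

Two chosen integers sum to 24 exactly when both halves of some pair {x, 24−x} with 5 ≤ x ≤ 24−x ≤ 19 are chosen — 7 such pairs.
The remaining 3 elements (those with no distinct partner in range) can never complete a 24-sum, so the worst case takes all of them and one from each pair: 3 + 7 = 10.
The 11th integer has to be the second member of some pair, so 10 + 1 = 11.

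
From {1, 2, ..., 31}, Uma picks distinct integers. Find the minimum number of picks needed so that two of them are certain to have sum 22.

22

A set avoiding the sum 22 can contain at most one of each pair {x, 22−x}, plus the 11 elements whose complement lies outside the range or equal to its own complement.
The integers 11, …, 31 (21 of them) are such a set: any two sum to at least 11+12 = 23 > 22.
By the pigeonhole principle, any 22nd integer completes one of the 10 pairs, so 22 choices force a sum of 22.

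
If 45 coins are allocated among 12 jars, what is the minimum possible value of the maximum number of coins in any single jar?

4

The 12 jars are the holes and the 45 coins are the pigeons.
If every jar held at most 3 coins, the total would be at most 12 × 3 = 36, which is less than 45.
So some jar holds at least ⌈45/12⌉ = 4 coins.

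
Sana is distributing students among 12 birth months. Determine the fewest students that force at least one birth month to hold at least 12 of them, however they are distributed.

133

With 132 students one could put exactly 11 in each of the 12 birth months, and no birth month would reach 12.
One more student must land in a birth month that already has 11, giving it 12.
So 12 × 11 + 1 = 133 students are required.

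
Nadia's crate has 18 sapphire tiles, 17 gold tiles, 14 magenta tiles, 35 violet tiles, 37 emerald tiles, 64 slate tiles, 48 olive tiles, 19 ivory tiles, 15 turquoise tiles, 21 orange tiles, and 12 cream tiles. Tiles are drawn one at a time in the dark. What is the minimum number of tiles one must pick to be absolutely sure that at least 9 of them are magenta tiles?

In the worst case for collecting magenta tiles, every non-magenta tile comes out first.
There are 18 + 17 + 35 + 37 + 64 + 48 + 19 + 15 + 21 + 12 = 286 non-magenta tiles altogether.
After those, each further tile must be magenta, so 286 + 9 = 295 draws guarantee 9 magenta tiles.

295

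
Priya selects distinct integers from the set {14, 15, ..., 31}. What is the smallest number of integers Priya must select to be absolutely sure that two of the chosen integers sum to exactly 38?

Group the elements by complementary pair {x, 38−x}: {14,24}, {15,23}, {16,22}, …, giving 5 two-element pairs, the single value 19 (it cannot pair with itself since the integers are distinct), and 7 integers whose partner 38−x falls outside [14,31].
Pigeonhole: treating each of those 13 groups as a pigeonhole, one can pick one integer per group — 13 integers — with no two summing to 38.
The 14th integer lands in an occupied pair, forcing a sum of 38.

14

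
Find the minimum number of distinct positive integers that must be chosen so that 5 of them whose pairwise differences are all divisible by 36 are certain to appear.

145

Integers whose pairwise differences are multiples of 36 are exactly those sharing a remainder mod 36. Pigeonhole: the 36 residue classes mod 36 are the pigeonholes.
With 144 integers one could put 4 in each residue class and have no class reach 5.
The 145th integer pushes some class to 5, so 36·4 + 1 = 145.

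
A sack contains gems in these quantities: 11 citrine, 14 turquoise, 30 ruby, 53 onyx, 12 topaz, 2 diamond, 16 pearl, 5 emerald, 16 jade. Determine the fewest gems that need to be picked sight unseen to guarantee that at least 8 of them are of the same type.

By pigeonhole, put each drawn gem into a box by type. The largest draw with every box below 8 takes min(count, 7) from each type; types with fewer than 7 contribute all they have.
Σ min(cᵢ, 7) = 7 + 7 + 7 + 7 + 7 + 2 + 7 + 5 + 7 = 56.
Draw number 56 + 1 = 57 must push one box to 8.

57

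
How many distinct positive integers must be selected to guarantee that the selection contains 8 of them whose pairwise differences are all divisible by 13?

92

Integers whose pairwise differences are multiples of 13 are exactly those sharing a remainder mod 13. The 13 residue classes mod 13 are the pigeonholes.
With 91 integers one could put 7 in each residue class and have no class reach 8.
The 92nd integer pushes some class to 8, so 13·7 + 1 = 92.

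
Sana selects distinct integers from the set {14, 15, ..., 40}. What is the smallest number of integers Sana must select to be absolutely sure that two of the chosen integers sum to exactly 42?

21

A set avoiding the sum 42 can contain at most one of each pair {x, 42−x}, plus the 13 elements whose complement lies outside the range or equal to its own complement.
The integers 21, …, 40 (20 of them) are such a set: any two sum to at least 21+22 = 43 > 42.
Any 21st integer completes one of the 7 pairs, so 21 choices force a sum of 42.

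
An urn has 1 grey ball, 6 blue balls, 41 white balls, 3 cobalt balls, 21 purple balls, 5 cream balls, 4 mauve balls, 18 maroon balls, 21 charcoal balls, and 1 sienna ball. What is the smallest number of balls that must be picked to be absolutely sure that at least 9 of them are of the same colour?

53

Put each drawn ball into a box by colour. The largest draw with every box below 9 takes min(count, 8) from each colour; colours with fewer than 8 contribute all they have.
Σ min(cᵢ, 8) = 1 + 6 + 8 + 3 + 8 + 5 + 4 + 8 + 8 + 1 = 52.
Draw number 52 + 1 = 53 must push one box to 9.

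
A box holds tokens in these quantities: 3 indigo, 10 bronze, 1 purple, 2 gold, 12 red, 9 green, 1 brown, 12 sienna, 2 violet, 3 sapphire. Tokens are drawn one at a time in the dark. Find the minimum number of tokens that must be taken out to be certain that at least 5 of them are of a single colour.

An adversary could hand out at most 4 tokens per colour (6 colours run out sooner): 3 + 4 + 1 + 2 + 4 + 4 + 1 + 4 + 2 + 3 = 28 tokens and still no colour has 5.
By pigeonhole, one more token lands in a colour already at 4, so 29 draws are enough and 28 are not.

29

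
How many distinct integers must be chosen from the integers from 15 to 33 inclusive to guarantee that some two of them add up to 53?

Two chosen integers sum to 53 exactly when both halves of some pair {x, 53−x} with 20 ≤ x ≤ 53−x ≤ 33 are chosen — 7 such pairs.
The remaining 5 elements (those with no distinct partner in range) can never complete a 53-sum, so the worst case takes all of them and one from each pair: 5 + 7 = 12.
By pigeonhole, the 13th integer has to be the second member of some pair, so 12 + 1 = 13.

13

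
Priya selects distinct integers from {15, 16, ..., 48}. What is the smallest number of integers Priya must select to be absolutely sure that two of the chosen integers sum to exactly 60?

A set avoiding the sum 60 can contain at most one of each pair {x, 60−x}, plus the 4 elements whose complement lies outside the range or equal to its own complement.
The integers 30, …, 48 (19 of them) are such a set: any two sum to at least 30+31 = 61 > 60.
By pigeonhole, any 20th integer completes one of the 15 pairs, so 20 choices force a sum of 60.

20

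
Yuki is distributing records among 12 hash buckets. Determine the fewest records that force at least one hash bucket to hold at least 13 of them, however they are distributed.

With 144 records one could put exactly 12 in each of the 12 hash buckets, and no hash bucket would reach 13.
By pigeonhole, one more record must land in a hash bucket that already has 12, giving it 13.
So 12 × 12 + 1 = 145 records are required.

145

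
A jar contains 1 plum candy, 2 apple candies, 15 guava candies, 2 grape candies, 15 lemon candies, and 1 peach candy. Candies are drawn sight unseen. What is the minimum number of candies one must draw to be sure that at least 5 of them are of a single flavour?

15

An adversary could hand out at most 4 candies per flavour (4 flavours run out sooner): 1 + 2 + 4 + 2 + 4 + 1 = 14 candies and still no flavour has 5.
One more candy lands in a flavour already at 4, so 15 draws are enough and 14 are not.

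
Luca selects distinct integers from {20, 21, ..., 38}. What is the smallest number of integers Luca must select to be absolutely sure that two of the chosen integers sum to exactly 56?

Group the elements by complementary pair {x, 56−x}: {20,36}, {21,35}, {22,34}, …, giving 8 two-element pairs, the single value 28 (it cannot pair with itself since the integers are distinct), and 2 integers whose partner 56−x falls outside [20,38].
Treating each of those 11 groups as a pigeonhole, one can pick one integer per group — 11 integers — with no two summing to 56.
The 12th integer lands in an occupied pair, forcing a sum of 56.

12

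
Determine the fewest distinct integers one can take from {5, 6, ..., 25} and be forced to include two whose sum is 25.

Two chosen integers sum to 25 exactly when both halves of some pair {x, 25−x} with 5 ≤ x ≤ 25−x ≤ 20 are chosen — 8 such pairs.
The remaining 5 elements (those with no distinct partner in range) can never complete a 25-sum, so the worst case takes all of them and one from each pair: 5 + 8 = 13.
The 14th integer has to be the second member of some pair, so 13 + 1 = 14.

14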